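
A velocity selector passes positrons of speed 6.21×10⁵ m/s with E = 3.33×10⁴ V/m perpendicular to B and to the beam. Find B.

B = 0.0536 T

Balance of forces in the selector: qE = qvB ⇒ B = E/v.
B = 3.33×10⁴/6.21×10⁵ = 0.0536 T.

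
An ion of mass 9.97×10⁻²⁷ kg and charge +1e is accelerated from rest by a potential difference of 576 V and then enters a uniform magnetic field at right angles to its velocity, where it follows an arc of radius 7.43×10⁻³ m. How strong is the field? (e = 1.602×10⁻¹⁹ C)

B ≈ 1.14 T

v = √(2|q|V/m) = √(2·1.602×10⁻¹⁹·576/9.97×10⁻²⁷) ≈ 1.361×10⁵ m/s.
B = mv/(|q|r) = (9.97×10⁻²⁷)(1.361×10⁵)/((1.602×10⁻¹⁹)(7.43×10⁻³)) ≈ 1.14 T.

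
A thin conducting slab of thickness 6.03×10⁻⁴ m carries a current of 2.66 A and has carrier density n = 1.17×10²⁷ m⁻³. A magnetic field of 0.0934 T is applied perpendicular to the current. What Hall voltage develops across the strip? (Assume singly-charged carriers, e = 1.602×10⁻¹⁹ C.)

V_H ≈ 2.20×10⁻⁶ V

V_H = IB/(n e t).
V_H = (2.66)(0.0934)/((1.17×10²⁷)(1.602×10⁻¹⁹)(6.03×10⁻⁴)) ≈ 2.20×10⁻⁶ V.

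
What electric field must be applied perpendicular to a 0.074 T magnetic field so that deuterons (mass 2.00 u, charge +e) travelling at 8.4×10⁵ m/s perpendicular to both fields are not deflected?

E = 6.2×10⁴ V/m

For straight-line motion qE = qvB, so E = vB.
E = 8.4×10⁵ × 0.074 = 6.2×10⁴ V/m.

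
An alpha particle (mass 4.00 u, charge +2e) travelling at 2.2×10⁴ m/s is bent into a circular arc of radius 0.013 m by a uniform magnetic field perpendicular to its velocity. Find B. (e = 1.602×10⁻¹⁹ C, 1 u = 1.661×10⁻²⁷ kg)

From |q|vB = mv²/r, B = mv/(|q|r).
B = (6.644×10⁻²⁷)(2.2×10⁴)/((3.204×10⁻¹⁹)(0.013)) ≈ 0.035 T.

B ≈ 0.035 T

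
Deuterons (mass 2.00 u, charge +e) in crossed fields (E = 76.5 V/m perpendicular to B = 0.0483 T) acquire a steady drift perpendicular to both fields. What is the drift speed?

The E×B drift speed is v_d = E/B.
v_d = 76.5/0.0483 = 1580 m/s.

v_d ≈ 1580 m/s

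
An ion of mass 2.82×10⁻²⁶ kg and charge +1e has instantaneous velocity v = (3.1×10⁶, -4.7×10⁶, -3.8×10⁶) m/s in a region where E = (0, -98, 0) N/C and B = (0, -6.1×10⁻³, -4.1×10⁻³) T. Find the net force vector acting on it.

F ≈ (-6.26×10⁻¹⁶, 2.02×10⁻¹⁵, -3.03×10⁻¹⁵) N

v×B = (-3910, 1.27×10⁴, -1.89×10⁴) N/C.
E + v×B = (-3910, 1.26×10⁴, -1.89×10⁴) N/C.
F = q(E + v×B) = (1.602×10⁻¹⁹ C)·(-3910, 1.26×10⁴, -1.89×10⁴) = (-6.26×10⁻¹⁶, 2.02×10⁻¹⁵, -3.03×10⁻¹⁵) N.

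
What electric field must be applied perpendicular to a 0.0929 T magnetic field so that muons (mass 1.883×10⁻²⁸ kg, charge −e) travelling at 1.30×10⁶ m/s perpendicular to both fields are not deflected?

For straight-line motion qE = qvB, so E = vB.
E = 1.30×10⁶ × 0.0929 = 1.21×10⁵ V/m.

E = 1.21×10⁵ V/m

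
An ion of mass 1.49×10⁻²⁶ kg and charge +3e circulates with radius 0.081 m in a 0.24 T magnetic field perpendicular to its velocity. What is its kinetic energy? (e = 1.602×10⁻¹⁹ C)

v = |q|Br/m, then KE = ½mv² = (qBr)²/(2m).
v = (4.806×10⁻¹⁹)(0.24)(0.081)/1.49×10⁻²⁶ ≈ 6.270×10⁵ m/s.
KE = ½(1.49×10⁻²⁶)(6.270×10⁵)² ≈ 2.9×10⁻¹⁵ J.

KE ≈ 2.9×10⁻¹⁵ J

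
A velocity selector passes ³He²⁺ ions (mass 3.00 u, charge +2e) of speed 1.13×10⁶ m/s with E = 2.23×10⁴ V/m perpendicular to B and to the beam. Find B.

Balance of forces in the selector: qE = qvB ⇒ B = E/v.
B = 2.23×10⁴/1.13×10⁶ = 0.0197 T.

B = 0.0197 T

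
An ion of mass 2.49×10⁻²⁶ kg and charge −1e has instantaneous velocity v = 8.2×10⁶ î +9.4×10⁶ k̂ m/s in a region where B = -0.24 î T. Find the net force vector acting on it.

F ≈ (0, 3.61×10⁻¹³, 0) N

v×B = (0, -2.26×10⁶, 0) N/C.
F = q v×B = (−1.602×10⁻¹⁹ C)·(0, -2.26×10⁶, 0) = (0, 3.61×10⁻¹³, 0) N.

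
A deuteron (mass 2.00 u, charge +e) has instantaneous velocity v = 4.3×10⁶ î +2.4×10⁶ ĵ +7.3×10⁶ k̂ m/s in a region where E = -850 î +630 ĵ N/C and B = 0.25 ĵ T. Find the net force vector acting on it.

v×B = (-1.82×10⁶, 0, 1.08×10⁶) N/C.
E + v×B = (-1.83×10⁶, 630, 1.08×10⁶) N/C.
F = q(E + v×B) = (1.602×10⁻¹⁹ C)·(-1.83×10⁶, 630, 1.08×10⁶) = (-2.93×10⁻¹³, 1.01×10⁻¹⁶, 1.72×10⁻¹³) N.

F ≈ (-2.93×10⁻¹³, 1.01×10⁻¹⁶, 1.72×10⁻¹³) N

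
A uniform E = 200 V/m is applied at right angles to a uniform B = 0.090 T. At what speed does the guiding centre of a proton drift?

v_d ≈ 2200 m/s

In crossed fields the guiding centre drifts at v_d = |E×B|/B² = E/B, independent of charge and mass.
v_d = 200/0.090 = 2200 m/s.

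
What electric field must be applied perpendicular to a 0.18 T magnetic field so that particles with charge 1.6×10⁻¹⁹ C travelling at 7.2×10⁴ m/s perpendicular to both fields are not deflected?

E = 1.3×10⁴ V/m

For straight-line motion qE = qvB, so E = vB.
E = 7.2×10⁴ × 0.18 = 1.3×10⁴ V/m.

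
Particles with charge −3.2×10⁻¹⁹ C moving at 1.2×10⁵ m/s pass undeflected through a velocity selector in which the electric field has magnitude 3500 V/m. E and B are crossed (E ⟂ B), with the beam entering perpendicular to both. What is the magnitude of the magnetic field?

B = 0.029 T

Balance of forces in the selector: qE = qvB ⇒ B = E/v.
B = 3500/1.2×10⁵ = 0.029 T.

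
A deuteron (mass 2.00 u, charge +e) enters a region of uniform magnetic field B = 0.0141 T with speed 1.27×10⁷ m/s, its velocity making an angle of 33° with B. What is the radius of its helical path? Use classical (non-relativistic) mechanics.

v⊥ = v sinθ = 1.27×10⁷·sin33° ≈ 6.917×10⁶ m/s.
r = m v⊥/(|q|B) = (3.322×10⁻²⁷)(6.917×10⁶)/((1.602×10⁻¹⁹)(0.0141)) ≈ 10.2 m.

r ≈ 10.2 m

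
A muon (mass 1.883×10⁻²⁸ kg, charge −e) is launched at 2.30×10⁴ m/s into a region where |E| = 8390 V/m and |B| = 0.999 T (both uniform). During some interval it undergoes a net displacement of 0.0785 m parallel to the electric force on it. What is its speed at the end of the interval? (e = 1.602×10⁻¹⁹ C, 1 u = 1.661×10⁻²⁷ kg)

v_f ≈ 1.06×10⁶ m/s

B does no work; ΔKE = |q|E d.
½mv_f² = ½mv₀² + |q|Ed = ½(1.883×10⁻²⁸)(2.30×10⁴)² + (1.602×10⁻¹⁹)(8390)(0.0785) ≈ 4.981×10⁻²⁰ J + 1.055×10⁻¹⁶ J ≈ 1.056×10⁻¹⁶ J.
v_f = √(2·1.056×10⁻¹⁶/1.883×10⁻²⁸) ≈ 1.06×10⁶ m/s.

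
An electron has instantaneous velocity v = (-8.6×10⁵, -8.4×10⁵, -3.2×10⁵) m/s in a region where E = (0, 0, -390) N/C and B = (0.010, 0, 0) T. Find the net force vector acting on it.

v×B = (0, -3200, 8400) N/C.
E + v×B = (0, -3200, 8010) N/C.
F = q(E + v×B) = (−1.602×10⁻¹⁹ C)·(0, -3200, 8010) = (0, 5.13×10⁻¹⁶, -1.28×10⁻¹⁵) N.

F ≈ (0, 5.13×10⁻¹⁶, -1.28×10⁻¹⁵) N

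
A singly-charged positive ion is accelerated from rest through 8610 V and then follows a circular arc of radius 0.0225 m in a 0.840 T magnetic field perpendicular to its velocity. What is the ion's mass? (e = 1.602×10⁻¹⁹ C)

m ≈ 3.32×10⁻²⁷ kg

Combine |q|V = ½mv² and r = mv/(|q|B): eliminate v to get m = qB²r²/(2V).
m = (1.602×10⁻¹⁹)(0.840)²(0.0225)²/(2·8610) ≈ 3.32×10⁻²⁷ kg.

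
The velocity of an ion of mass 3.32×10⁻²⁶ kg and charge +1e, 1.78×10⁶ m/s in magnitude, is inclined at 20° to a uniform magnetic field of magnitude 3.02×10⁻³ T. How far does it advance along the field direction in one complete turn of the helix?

v∥ = v cosθ = 1.78×10⁶·cos20° ≈ 1.673×10⁶ m/s.
T = 2πm/(|q|B) = 2π(3.32×10⁻²⁶)/((1.602×10⁻¹⁹)(3.02×10⁻³)) ≈ 4.312×10⁻⁴ s.
pitch = v∥ T = (1.673×10⁶)(4.312×10⁻⁴) ≈ 721 m.

p ≈ 721 m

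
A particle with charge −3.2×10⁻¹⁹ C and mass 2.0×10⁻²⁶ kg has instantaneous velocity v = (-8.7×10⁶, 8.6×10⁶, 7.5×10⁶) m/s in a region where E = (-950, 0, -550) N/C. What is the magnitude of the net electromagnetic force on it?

Only an electric field acts, so F = qE = (−3.2×10⁻¹⁹ C)·(-950, 0, -550) = (3.04×10⁻¹⁶, 0, 1.76×10⁻¹⁶) N.
|F| = 3.51×10⁻¹⁶ N.

|F| ≈ 3.51×10⁻¹⁶ N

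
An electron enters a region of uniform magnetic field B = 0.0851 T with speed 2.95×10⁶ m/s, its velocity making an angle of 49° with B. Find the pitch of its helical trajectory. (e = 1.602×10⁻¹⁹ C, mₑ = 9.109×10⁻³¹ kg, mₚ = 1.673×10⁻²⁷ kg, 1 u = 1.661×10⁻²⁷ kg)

v∥ = v cosθ = 2.95×10⁶·cos49° ≈ 1.935×10⁶ m/s.
T = 2πm/(|q|B) = 2π(9.109×10⁻³¹)/((1.602×10⁻¹⁹)(0.0851)) ≈ 4.198×10⁻¹⁰ s.
pitch = v∥ T = (1.935×10⁶)(4.198×10⁻¹⁰) ≈ 8.13×10⁻⁴ m.

p ≈ 8.13×10⁻⁴ m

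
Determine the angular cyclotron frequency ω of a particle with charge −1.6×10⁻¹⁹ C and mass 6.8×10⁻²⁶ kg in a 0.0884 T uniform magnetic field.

ω = |q|B/m.
ω = (1.6×10⁻¹⁹)(0.0884)/6.8×10⁻²⁶ ≈ 2.08×10⁵ rad/s.

ω ≈ 2.08×10⁵ rad/s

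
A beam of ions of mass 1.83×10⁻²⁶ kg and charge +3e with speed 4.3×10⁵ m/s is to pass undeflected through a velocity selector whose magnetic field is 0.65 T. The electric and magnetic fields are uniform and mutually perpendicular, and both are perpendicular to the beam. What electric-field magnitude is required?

For straight-line motion qE = qvB, so E = vB.
E = 4.3×10⁵ × 0.65 = 2.8×10⁵ V/m.

E = 2.8×10⁵ V/m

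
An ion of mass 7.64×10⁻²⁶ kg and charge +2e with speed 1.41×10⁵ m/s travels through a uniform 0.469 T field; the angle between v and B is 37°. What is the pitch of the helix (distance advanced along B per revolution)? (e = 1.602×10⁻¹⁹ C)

v∥ = v cosθ = 1.41×10⁵·cos37° ≈ 1.126×10⁵ m/s.
T = 2πm/(|q|B) = 2π(7.64×10⁻²⁶)/((3.204×10⁻¹⁹)(0.469)) ≈ 3.195×10⁻⁶ s.
pitch = v∥ T = (1.126×10⁵)(3.195×10⁻⁶) ≈ 0.360 m.

p ≈ 0.360 m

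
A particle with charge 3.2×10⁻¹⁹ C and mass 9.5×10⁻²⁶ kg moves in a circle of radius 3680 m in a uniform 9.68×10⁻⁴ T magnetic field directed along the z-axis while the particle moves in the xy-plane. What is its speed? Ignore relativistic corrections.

v ≈ 1.20×10⁷ m/s

From |q|vB = mv²/r, v = |q|Br/m.
v = (3.2×10⁻¹⁹)(9.68×10⁻⁴)(3680)/9.5×10⁻²⁶ ≈ 1.20×10⁷ m/s.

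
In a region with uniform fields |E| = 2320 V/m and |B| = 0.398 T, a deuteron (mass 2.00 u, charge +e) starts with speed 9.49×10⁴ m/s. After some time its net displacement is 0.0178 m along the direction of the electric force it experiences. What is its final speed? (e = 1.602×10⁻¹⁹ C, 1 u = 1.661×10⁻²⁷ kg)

B does no work; ΔKE = |q|E d.
½mv_f² = ½mv₀² + |q|Ed = ½(3.322×10⁻²⁷)(9.49×10⁴)² + (1.602×10⁻¹⁹)(2320)(0.0178) ≈ 1.496×10⁻¹⁷ J + 6.616×10⁻¹⁸ J ≈ 2.157×10⁻¹⁷ J.
v_f = √(2·2.157×10⁻¹⁷/3.322×10⁻²⁷) ≈ 1.14×10⁵ m/s.

v_f ≈ 1.14×10⁵ m/s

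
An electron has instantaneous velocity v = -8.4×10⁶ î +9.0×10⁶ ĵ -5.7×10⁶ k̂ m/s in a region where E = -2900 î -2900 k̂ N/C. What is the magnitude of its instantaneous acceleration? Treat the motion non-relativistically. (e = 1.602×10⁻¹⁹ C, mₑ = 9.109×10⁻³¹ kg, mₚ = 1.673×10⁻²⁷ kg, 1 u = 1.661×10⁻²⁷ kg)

Only an electric field acts, so F = qE = (−1.602×10⁻¹⁹ C)·(-2900, 0, -2900) = (4.65×10⁻¹⁶, 0, 4.65×10⁻¹⁶) N.
|a| = |F|/m = 6.570×10⁻¹⁶/9.109×10⁻³¹ ≈ 7.21×10¹⁴ m/s².

|a| ≈ 7.21×10¹⁴ m/s²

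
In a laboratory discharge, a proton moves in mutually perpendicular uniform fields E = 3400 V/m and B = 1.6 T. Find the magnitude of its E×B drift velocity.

The E×B drift speed is v_d = E/B.
v_d = 3400/1.6 = 2100 m/s.

v_d ≈ 2100 m/s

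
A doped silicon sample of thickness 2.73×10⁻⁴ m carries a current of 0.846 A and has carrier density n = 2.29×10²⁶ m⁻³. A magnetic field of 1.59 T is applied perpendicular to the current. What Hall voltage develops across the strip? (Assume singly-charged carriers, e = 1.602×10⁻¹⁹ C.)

V_H = IB/(n e t).
V_H = (0.846)(1.59)/((2.29×10²⁶)(1.602×10⁻¹⁹)(2.73×10⁻⁴)) ≈ 1.34×10⁻⁴ V.

V_H ≈ 1.34×10⁻⁴ V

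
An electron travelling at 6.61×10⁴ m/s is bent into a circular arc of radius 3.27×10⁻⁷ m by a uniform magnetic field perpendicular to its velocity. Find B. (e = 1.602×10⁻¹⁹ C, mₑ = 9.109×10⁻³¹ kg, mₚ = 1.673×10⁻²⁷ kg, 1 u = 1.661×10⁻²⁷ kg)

B ≈ 1.15 T

From |q|vB = mv²/r, B = mv/(|q|r).
B = (9.109×10⁻³¹)(6.61×10⁴)/((1.602×10⁻¹⁹)(3.27×10⁻⁷)) ≈ 1.15 T.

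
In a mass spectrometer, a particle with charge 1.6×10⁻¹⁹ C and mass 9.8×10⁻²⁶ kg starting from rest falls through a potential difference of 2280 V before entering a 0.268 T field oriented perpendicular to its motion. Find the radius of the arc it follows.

Acceleration: |q|V = ½mv² ⇒ v = √(2|q|V/m) = √(2·1.6×10⁻¹⁹·2280/9.8×10⁻²⁶) ≈ 8.628×10⁴ m/s.
In the field: r = mv/(|q|B) = (9.8×10⁻²⁶)(8.628×10⁴)/((1.6×10⁻¹⁹)(0.268)) ≈ 0.197 m.

r ≈ 0.197 m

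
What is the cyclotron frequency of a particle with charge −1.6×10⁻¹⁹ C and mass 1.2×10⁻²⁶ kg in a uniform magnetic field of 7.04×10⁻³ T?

f ≈ 1.49×10⁴ Hz

f = |q|B/(2πm).
f = (1.6×10⁻¹⁹)(7.04×10⁻³)/(2π·1.2×10⁻²⁶) ≈ 1.49×10⁴ Hz.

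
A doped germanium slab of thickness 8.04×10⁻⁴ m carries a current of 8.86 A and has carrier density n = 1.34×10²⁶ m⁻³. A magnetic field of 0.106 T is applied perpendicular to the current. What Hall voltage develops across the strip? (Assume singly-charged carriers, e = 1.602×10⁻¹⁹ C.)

V_H ≈ 5.44×10⁻⁵ V

V_H = IB/(n e t).
V_H = (8.86)(0.106)/((1.34×10²⁶)(1.602×10⁻¹⁹)(8.04×10⁻⁴)) ≈ 5.44×10⁻⁵ V.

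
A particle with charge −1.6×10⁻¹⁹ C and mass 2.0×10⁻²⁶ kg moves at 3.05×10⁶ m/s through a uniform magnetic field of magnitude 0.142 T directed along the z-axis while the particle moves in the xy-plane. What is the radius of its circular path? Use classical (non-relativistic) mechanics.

r ≈ 2.68 m

The magnetic force provides the centripetal force: |q|vB = mv²/r.
r = mv/(|q|B) = (2.0×10⁻²⁶)(3.05×10⁶)/((1.6×10⁻¹⁹)(0.142)) ≈ 2.68 m.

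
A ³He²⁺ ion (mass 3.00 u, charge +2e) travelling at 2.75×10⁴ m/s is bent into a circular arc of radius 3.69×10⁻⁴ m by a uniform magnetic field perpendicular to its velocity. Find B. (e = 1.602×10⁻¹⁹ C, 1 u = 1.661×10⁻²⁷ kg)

From |q|vB = mv²/r, B = mv/(|q|r).
B = (4.983×10⁻²⁷)(2.75×10⁴)/((3.204×10⁻¹⁹)(3.69×10⁻⁴)) ≈ 1.16 T.

B ≈ 1.16 T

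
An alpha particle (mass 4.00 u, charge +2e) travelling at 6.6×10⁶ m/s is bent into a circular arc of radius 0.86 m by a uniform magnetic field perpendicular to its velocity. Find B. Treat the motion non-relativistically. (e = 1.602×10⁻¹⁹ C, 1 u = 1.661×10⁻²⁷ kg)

From |q|vB = mv²/r, B = mv/(|q|r).
B = (6.644×10⁻²⁷)(6.6×10⁶)/((3.204×10⁻¹⁹)(0.86)) ≈ 0.16 T.

B ≈ 0.16 T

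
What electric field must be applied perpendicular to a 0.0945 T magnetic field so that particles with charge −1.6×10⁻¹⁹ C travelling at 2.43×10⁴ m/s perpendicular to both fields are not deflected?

E = 2300 V/m

For straight-line motion qE = qvB, so E = vB.
E = 2.43×10⁴ × 0.0945 = 2300 V/m.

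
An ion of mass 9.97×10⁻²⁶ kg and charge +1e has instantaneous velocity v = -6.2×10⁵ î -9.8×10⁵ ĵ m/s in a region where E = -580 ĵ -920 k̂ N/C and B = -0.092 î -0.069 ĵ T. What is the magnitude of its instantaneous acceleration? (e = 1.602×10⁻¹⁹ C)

v×B = (0, 0, -4.74×10⁴) N/C.
E + v×B = (0, -580, -4.83×10⁴) N/C.
F = q(E + v×B) = (1.602×10⁻¹⁹ C)·(0, -580, -4.83×10⁴) = (0, -9.29×10⁻¹⁷, -7.74×10⁻¹⁵) N.
|a| = |F|/m = 7.738×10⁻¹⁵/9.97×10⁻²⁶ ≈ 7.76×10¹⁰ m/s².

|a| ≈ 7.76×10¹⁰ m/s²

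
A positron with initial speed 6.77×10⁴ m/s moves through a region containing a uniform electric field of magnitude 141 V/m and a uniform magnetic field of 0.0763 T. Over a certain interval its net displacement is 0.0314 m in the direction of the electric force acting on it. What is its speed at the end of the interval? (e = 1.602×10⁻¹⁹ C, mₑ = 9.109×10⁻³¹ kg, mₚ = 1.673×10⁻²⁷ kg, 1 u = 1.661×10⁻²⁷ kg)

v_f ≈ 1.25×10⁶ m/s

B does no work; ΔKE = |q|E d.
½mv_f² = ½mv₀² + |q|Ed = ½(9.109×10⁻³¹)(6.77×10⁴)² + (1.602×10⁻¹⁹)(141)(0.0314) ≈ 2.087×10⁻²¹ J + 7.093×10⁻¹⁹ J ≈ 7.114×10⁻¹⁹ J.
v_f = √(2·7.114×10⁻¹⁹/9.109×10⁻³¹) ≈ 1.25×10⁶ m/s.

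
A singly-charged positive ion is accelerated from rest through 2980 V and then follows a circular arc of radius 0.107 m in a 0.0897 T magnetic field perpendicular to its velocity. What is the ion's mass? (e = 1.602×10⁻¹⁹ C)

Combine |q|V = ½mv² and r = mv/(|q|B): eliminate v to get m = qB²r²/(2V).
m = (1.602×10⁻¹⁹)(0.0897)²(0.107)²/(2·2980) ≈ 2.48×10⁻²⁷ kg.

m ≈ 2.48×10⁻²⁷ kg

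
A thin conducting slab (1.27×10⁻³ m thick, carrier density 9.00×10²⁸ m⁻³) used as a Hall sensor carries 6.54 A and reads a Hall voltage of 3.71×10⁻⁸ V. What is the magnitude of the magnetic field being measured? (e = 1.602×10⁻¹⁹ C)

From V_H = IB/(n e t), B = V_H n e t / I.
B = (3.71×10⁻⁸)(9.00×10²⁸)(1.602×10⁻¹⁹)(1.27×10⁻³)/6.54 ≈ 0.104 T.

B ≈ 0.104 T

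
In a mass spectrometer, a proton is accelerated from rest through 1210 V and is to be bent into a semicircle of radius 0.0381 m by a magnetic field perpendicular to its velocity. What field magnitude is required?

v = √(2|q|V/m) = √(2·1.602×10⁻¹⁹·1210/1.673×10⁻²⁷) ≈ 4.814×10⁵ m/s.
B = mv/(|q|r) = (1.673×10⁻²⁷)(4.814×10⁵)/((1.602×10⁻¹⁹)(0.0381)) ≈ 0.132 T.

B ≈ 0.132 T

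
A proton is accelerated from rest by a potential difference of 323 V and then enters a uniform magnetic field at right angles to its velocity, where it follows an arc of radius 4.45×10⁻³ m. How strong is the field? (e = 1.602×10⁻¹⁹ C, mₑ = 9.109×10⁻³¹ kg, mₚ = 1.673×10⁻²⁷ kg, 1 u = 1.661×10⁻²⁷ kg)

v = √(2|q|V/m) = √(2·1.602×10⁻¹⁹·323/1.673×10⁻²⁷) ≈ 2.487×10⁵ m/s.
B = mv/(|q|r) = (1.673×10⁻²⁷)(2.487×10⁵)/((1.602×10⁻¹⁹)(4.45×10⁻³)) ≈ 0.584 T.

B ≈ 0.584 T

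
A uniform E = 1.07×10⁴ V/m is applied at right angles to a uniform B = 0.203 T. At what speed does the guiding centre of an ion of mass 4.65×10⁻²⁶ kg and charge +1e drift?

The steady drift has the magnetic force balancing the electric force, so v_d = E/B.
v_d = 1.07×10⁴/0.203 = 5.27×10⁴ m/s.

v_d ≈ 5.27×10⁴ m/s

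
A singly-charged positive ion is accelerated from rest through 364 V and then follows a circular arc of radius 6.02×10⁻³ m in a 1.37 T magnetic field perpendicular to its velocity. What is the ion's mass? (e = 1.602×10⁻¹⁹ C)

m ≈ 1.50×10⁻²⁶ kg

Combine |q|V = ½mv² and r = mv/(|q|B): eliminate v to get m = qB²r²/(2V).
m = (1.602×10⁻¹⁹)(1.37)²(6.02×10⁻³)²/(2·364) ≈ 1.50×10⁻²⁶ kg.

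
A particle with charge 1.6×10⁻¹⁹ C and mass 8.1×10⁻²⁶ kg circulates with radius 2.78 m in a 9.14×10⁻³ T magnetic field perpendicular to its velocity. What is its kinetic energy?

v = |q|Br/m, then KE = ½mv² = (qBr)²/(2m).
v = (1.6×10⁻¹⁹)(9.14×10⁻³)(2.78)/8.1×10⁻²⁶ ≈ 5.019×10⁴ m/s.
KE = ½(8.1×10⁻²⁶)(5.019×10⁴)² ≈ 1.02×10⁻¹⁶ J.

KE ≈ 1.02×10⁻¹⁶ J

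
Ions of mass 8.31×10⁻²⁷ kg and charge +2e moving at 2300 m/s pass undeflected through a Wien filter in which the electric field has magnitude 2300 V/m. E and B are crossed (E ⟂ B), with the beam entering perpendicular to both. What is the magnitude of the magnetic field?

Balance of forces in the selector: qE = qvB ⇒ B = E/v.
B = 2300/2300 = 1.0 T.

B = 1.0 T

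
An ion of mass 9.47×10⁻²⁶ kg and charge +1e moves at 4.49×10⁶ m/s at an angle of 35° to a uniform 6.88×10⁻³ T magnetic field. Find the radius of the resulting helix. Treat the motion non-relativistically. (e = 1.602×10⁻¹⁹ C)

v⊥ = v sinθ = 4.49×10⁶·sin35° ≈ 2.575×10⁶ m/s.
r = m v⊥/(|q|B) = (9.47×10⁻²⁶)(2.575×10⁶)/((1.602×10⁻¹⁹)(6.88×10⁻³)) ≈ 221 m.

r ≈ 221 m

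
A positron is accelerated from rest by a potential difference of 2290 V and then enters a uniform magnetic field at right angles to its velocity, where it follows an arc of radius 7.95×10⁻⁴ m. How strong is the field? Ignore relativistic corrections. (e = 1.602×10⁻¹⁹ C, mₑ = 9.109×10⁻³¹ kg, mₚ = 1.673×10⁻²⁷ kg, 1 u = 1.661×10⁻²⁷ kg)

v = √(2|q|V/m) = √(2·1.602×10⁻¹⁹·2290/9.109×10⁻³¹) ≈ 2.838×10⁷ m/s.
B = mv/(|q|r) = (9.109×10⁻³¹)(2.838×10⁷)/((1.602×10⁻¹⁹)(7.95×10⁻⁴)) ≈ 0.203 T.

B ≈ 0.203 T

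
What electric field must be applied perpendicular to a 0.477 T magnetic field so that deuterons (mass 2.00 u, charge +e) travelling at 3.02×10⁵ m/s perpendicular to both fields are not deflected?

For straight-line motion qE = qvB, so E = vB.
E = 3.02×10⁵ × 0.477 = 1.44×10⁵ V/m.

E = 1.44×10⁵ V/m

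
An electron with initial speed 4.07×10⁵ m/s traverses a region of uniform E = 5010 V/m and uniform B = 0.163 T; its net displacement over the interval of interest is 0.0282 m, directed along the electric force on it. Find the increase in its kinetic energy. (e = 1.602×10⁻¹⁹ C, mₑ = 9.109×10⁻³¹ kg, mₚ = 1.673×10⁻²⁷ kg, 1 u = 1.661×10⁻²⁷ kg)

ΔKE ≈ 2.26×10⁻¹⁷ J

The magnetic force is always ⟂ v and does no work; only the electric force changes KE.
ΔKE = F_E · d = |q|E d = (1.602×10⁻¹⁹)(5010)(0.0282) ≈ 2.26×10⁻¹⁷ J.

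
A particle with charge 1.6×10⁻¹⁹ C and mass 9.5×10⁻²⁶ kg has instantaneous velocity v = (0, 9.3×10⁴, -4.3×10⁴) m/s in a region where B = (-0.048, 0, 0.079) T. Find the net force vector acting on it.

F ≈ (1.18×10⁻¹⁵, 3.30×10⁻¹⁶, 7.14×10⁻¹⁶) N

v×B = (7350, 2060, 4460) N/C.
F = q v×B = (1.6×10⁻¹⁹ C)·(7350, 2060, 4460) = (1.18×10⁻¹⁵, 3.30×10⁻¹⁶, 7.14×10⁻¹⁶) N.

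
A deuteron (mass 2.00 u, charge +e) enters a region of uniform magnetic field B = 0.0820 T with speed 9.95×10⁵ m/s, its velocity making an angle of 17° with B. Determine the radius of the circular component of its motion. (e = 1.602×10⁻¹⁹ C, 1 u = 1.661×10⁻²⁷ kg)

v⊥ = v sinθ = 9.95×10⁵·sin17° ≈ 2.909×10⁵ m/s.
r = m v⊥/(|q|B) = (3.322×10⁻²⁷)(2.909×10⁵)/((1.602×10⁻¹⁹)(0.0820)) ≈ 0.0736 m.

r ≈ 0.0736 m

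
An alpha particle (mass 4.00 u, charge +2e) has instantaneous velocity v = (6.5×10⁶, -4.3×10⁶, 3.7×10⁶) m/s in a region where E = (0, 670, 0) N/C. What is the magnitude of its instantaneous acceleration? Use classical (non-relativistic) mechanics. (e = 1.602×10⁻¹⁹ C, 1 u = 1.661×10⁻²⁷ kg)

|a| ≈ 3.23×10¹⁰ m/s²

Only an electric field acts, so F = qE = (3.204×10⁻¹⁹ C)·(0, 670, 0) = (0, 2.15×10⁻¹⁶, 0) N.
|a| = |F|/m = 2.147×10⁻¹⁶/6.644×10⁻²⁷ ≈ 3.23×10¹⁰ m/s².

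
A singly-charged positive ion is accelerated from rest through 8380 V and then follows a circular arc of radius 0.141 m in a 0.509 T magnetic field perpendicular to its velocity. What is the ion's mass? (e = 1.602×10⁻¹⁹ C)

m ≈ 4.92×10⁻²⁶ kg

Combine |q|V = ½mv² and r = mv/(|q|B): eliminate v to get m = qB²r²/(2V).
m = (1.602×10⁻¹⁹)(0.509)²(0.141)²/(2·8380) ≈ 4.92×10⁻²⁶ kg.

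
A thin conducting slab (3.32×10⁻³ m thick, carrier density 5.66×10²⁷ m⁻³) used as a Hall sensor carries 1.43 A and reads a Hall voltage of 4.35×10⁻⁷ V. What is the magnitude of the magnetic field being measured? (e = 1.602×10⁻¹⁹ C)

B ≈ 0.916 T

From V_H = IB/(n e t), B = V_H n e t / I.
B = (4.35×10⁻⁷)(5.66×10²⁷)(1.602×10⁻¹⁹)(3.32×10⁻³)/1.43 ≈ 0.916 T.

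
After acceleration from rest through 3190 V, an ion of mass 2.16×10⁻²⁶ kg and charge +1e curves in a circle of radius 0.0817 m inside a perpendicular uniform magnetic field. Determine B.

v = √(2|q|V/m) = √(2·1.602×10⁻¹⁹·3190/2.16×10⁻²⁶) ≈ 2.175×10⁵ m/s.
B = mv/(|q|r) = (2.16×10⁻²⁶)(2.175×10⁵)/((1.602×10⁻¹⁹)(0.0817)) ≈ 0.359 T.

B ≈ 0.359 T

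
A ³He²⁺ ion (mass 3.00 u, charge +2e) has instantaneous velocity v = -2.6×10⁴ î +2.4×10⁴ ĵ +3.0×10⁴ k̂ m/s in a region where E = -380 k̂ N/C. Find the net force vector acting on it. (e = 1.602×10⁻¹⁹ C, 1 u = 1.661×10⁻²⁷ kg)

F ≈ (0, 0, -1.22×10⁻¹⁶) N

Only an electric field acts, so F = qE = (3.204×10⁻¹⁹ C)·(0, 0, -380) = (0, 0, -1.22×10⁻¹⁶) N.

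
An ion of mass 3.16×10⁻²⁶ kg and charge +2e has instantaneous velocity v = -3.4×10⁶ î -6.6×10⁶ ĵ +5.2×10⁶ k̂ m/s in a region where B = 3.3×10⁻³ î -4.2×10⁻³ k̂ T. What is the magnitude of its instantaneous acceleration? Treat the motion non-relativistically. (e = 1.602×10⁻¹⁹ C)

v×B = (2.77×10⁴, 2880, 2.18×10⁴) N/C.
F = q v×B = (3.204×10⁻¹⁹ C)·(2.77×10⁴, 2880, 2.18×10⁴) = (8.88×10⁻¹⁵, 9.23×10⁻¹⁶, 6.98×10⁻¹⁵) N.
|a| = |F|/m = 1.133×10⁻¹⁴/3.16×10⁻²⁶ ≈ 3.59×10¹¹ m/s².

|a| ≈ 3.59×10¹¹ m/s²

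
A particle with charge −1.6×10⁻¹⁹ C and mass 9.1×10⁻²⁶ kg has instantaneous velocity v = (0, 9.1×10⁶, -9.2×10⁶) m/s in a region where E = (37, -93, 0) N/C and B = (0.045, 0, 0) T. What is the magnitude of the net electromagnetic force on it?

|F| ≈ 9.32×10⁻¹⁴ N

v×B = (0, -4.14×10⁵, -4.10×10⁵) N/C.
E + v×B = (37.0, -4.14×10⁵, -4.10×10⁵) N/C.
F = q(E + v×B) = (−1.6×10⁻¹⁹ C)·(37.0, -4.14×10⁵, -4.10×10⁵) = (-5.92×10⁻¹⁸, 6.63×10⁻¹⁴, 6.55×10⁻¹⁴) N.
|F| = 9.32×10⁻¹⁴ N.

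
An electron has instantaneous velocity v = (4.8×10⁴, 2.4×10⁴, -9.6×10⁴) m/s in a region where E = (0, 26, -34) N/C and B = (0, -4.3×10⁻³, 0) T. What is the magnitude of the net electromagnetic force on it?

|F| ≈ 7.66×10⁻¹⁷ N

v×B = (-413, 0, -206) N/C.
E + v×B = (-413, 26.0, -240) N/C.
F = q(E + v×B) = (−1.602×10⁻¹⁹ C)·(-413, 26.0, -240) = (6.61×10⁻¹⁷, -4.17×10⁻¹⁸, 3.85×10⁻¹⁷) N.
|F| = 7.66×10⁻¹⁷ N.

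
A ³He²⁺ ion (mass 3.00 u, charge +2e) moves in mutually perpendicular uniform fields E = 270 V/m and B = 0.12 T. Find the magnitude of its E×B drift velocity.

v_d ≈ 2200 m/s

The steady drift has the magnetic force balancing the electric force, so v_d = E/B.
v_d = 270/0.12 = 2200 m/s.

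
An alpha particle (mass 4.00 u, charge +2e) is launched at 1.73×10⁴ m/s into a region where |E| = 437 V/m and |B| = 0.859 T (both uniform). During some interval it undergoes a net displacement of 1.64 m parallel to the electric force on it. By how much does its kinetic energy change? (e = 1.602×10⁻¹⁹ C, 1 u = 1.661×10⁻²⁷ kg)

ΔKE ≈ 2.30×10⁻¹⁶ J

The magnetic force is always ⟂ v and does no work; only the electric force changes KE.
ΔKE = F_E · d = |q|E d = (3.204×10⁻¹⁹)(437)(1.64) ≈ 2.30×10⁻¹⁶ J.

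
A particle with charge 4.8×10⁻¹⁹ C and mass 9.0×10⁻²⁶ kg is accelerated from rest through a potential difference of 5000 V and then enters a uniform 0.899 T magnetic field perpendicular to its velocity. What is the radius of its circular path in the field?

Acceleration: |q|V = ½mv² ⇒ v = √(2|q|V/m) = √(2·4.8×10⁻¹⁹·5000/9.0×10⁻²⁶) ≈ 2.309×10⁵ m/s.
In the field: r = mv/(|q|B) = (9.0×10⁻²⁶)(2.309×10⁵)/((4.8×10⁻¹⁹)(0.899)) ≈ 0.0482 m.

r ≈ 0.0482 m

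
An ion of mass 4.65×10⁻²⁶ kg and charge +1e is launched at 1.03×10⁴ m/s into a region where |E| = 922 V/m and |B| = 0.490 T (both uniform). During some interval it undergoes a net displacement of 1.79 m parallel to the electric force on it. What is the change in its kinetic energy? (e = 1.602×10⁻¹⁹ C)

The magnetic force is always ⟂ v and does no work; only the electric force changes KE.
ΔKE = F_E · d = |q|E d = (1.602×10⁻¹⁹)(922)(1.79) ≈ 2.64×10⁻¹⁶ J.

ΔKE ≈ 2.64×10⁻¹⁶ J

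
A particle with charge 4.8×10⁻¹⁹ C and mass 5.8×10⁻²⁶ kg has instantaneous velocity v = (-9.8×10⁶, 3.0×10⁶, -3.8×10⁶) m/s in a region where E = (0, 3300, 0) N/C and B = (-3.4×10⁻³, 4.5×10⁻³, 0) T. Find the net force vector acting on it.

F ≈ (8.21×10⁻¹⁵, 7.79×10⁻¹⁵, -1.63×10⁻¹⁴) N

v×B = (1.71×10⁴, 1.29×10⁴, -3.39×10⁴) N/C.
E + v×B = (1.71×10⁴, 1.62×10⁴, -3.39×10⁴) N/C.
F = q(E + v×B) = (4.8×10⁻¹⁹ C)·(1.71×10⁴, 1.62×10⁴, -3.39×10⁴) = (8.21×10⁻¹⁵, 7.79×10⁻¹⁵, -1.63×10⁻¹⁴) N.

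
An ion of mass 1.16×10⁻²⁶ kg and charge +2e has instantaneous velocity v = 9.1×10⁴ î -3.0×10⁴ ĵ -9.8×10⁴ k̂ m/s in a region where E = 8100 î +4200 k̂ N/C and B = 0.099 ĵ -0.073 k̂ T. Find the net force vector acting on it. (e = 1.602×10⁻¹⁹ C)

v×B = (1.19×10⁴, 6640, 9010) N/C.
E + v×B = (2.00×10⁴, 6640, 1.32×10⁴) N/C.
F = q(E + v×B) = (3.204×10⁻¹⁹ C)·(2.00×10⁴, 6640, 1.32×10⁴) = (6.41×10⁻¹⁵, 2.13×10⁻¹⁵, 4.23×10⁻¹⁵) N.

F ≈ (6.41×10⁻¹⁵, 2.13×10⁻¹⁵, 4.23×10⁻¹⁵) N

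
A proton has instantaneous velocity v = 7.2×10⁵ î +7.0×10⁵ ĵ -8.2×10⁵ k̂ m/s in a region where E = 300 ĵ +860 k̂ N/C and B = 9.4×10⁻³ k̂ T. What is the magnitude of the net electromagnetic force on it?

v×B = (6580, -6770, 0) N/C.
E + v×B = (6580, -6470, 860) N/C.
F = q(E + v×B) = (1.602×10⁻¹⁹ C)·(6580, -6470, 860) = (1.05×10⁻¹⁵, -1.04×10⁻¹⁵, 1.38×10⁻¹⁶) N.
|F| = 1.48×10⁻¹⁵ N.

|F| ≈ 1.48×10⁻¹⁵ N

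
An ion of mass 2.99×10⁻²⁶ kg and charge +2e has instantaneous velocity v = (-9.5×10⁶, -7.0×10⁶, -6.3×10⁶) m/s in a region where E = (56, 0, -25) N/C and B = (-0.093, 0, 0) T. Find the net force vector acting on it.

v×B = (0, 5.86×10⁵, -6.51×10⁵) N/C.
E + v×B = (56.0, 5.86×10⁵, -6.51×10⁵) N/C.
F = q(E + v×B) = (3.204×10⁻¹⁹ C)·(56.0, 5.86×10⁵, -6.51×10⁵) = (1.79×10⁻¹⁷, 1.88×10⁻¹³, -2.09×10⁻¹³) N.

F ≈ (1.79×10⁻¹⁷, 1.88×10⁻¹³, -2.09×10⁻¹³) N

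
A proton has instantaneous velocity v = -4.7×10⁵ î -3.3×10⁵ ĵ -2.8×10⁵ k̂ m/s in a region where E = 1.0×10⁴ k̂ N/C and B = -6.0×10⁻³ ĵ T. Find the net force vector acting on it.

v×B = (-1680, 0, 2820) N/C.
E + v×B = (-1680, 0, 1.28×10⁴) N/C.
F = q(E + v×B) = (1.602×10⁻¹⁹ C)·(-1680, 0, 1.28×10⁴) = (-2.69×10⁻¹⁶, 0, 2.05×10⁻¹⁵) N.

F ≈ (-2.69×10⁻¹⁶, 0, 2.05×10⁻¹⁵) N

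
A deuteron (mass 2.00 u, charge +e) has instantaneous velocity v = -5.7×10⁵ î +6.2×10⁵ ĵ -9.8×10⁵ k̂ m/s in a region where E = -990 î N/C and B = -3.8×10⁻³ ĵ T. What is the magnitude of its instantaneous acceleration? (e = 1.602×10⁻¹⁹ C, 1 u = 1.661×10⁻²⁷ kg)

|a| ≈ 2.50×10¹¹ m/s²

v×B = (-3720, 0, 2170) N/C.
E + v×B = (-4710, 0, 2170) N/C.
F = q(E + v×B) = (1.602×10⁻¹⁹ C)·(-4710, 0, 2170) = (-7.55×10⁻¹⁶, 0, 3.47×10⁻¹⁶) N.
|a| = |F|/m = 8.311×10⁻¹⁶/3.322×10⁻²⁷ ≈ 2.50×10¹¹ m/s².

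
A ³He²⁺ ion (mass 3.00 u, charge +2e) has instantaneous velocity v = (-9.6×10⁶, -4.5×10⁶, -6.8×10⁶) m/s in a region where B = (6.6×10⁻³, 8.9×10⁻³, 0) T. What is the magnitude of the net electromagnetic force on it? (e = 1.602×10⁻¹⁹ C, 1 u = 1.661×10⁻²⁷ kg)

|F| ≈ 3.00×10⁻¹⁴ N

v×B = (6.05×10⁴, -4.49×10⁴, -5.57×10⁴) N/C.
F = q v×B = (3.204×10⁻¹⁹ C)·(6.05×10⁴, -4.49×10⁴, -5.57×10⁴) = (1.94×10⁻¹⁴, -1.44×10⁻¹⁴, -1.79×10⁻¹⁴) N.
|F| = 3.00×10⁻¹⁴ N.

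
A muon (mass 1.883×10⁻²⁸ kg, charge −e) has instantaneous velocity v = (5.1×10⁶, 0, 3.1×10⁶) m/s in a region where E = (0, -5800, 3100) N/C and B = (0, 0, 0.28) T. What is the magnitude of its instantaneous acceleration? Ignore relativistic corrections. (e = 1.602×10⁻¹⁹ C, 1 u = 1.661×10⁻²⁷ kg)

|a| ≈ 1.22×10¹⁵ m/s²

v×B = (0, -1.43×10⁶, 0) N/C.
E + v×B = (0, -1.43×10⁶, 3100) N/C.
F = q(E + v×B) = (−1.602×10⁻¹⁹ C)·(0, -1.43×10⁶, 3100) = (0, 2.30×10⁻¹³, -4.97×10⁻¹⁶) N.
|a| = |F|/m = 2.297×10⁻¹³/1.883×10⁻²⁸ ≈ 1.22×10¹⁵ m/s².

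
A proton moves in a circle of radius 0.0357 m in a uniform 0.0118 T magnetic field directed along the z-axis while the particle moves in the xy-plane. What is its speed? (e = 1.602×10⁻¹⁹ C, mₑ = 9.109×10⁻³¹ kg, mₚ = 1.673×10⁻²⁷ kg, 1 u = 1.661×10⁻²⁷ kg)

v ≈ 4.03×10⁴ m/s

From |q|vB = mv²/r, v = |q|Br/m.
v = (1.602×10⁻¹⁹)(0.0118)(0.0357)/1.673×10⁻²⁷ ≈ 4.03×10⁴ m/s.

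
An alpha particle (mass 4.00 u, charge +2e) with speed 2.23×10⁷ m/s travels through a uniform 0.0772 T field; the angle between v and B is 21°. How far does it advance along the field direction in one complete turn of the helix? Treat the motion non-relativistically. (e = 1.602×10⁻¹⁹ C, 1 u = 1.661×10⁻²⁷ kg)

p ≈ 35.1 m

v∥ = v cosθ = 2.23×10⁷·cos21° ≈ 2.082×10⁷ m/s.
T = 2πm/(|q|B) = 2π(6.644×10⁻²⁷)/((3.204×10⁻¹⁹)(0.0772)) ≈ 1.688×10⁻⁶ s.
pitch = v∥ T = (2.082×10⁷)(1.688×10⁻⁶) ≈ 35.1 m.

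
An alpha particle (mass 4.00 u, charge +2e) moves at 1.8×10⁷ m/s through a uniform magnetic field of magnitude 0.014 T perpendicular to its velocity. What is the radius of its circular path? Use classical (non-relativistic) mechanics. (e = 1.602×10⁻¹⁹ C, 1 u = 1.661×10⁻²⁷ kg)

r ≈ 27 m

The magnetic force provides the centripetal force: |q|vB = mv²/r.
r = mv/(|q|B) = (6.644×10⁻²⁷)(1.8×10⁷)/((3.204×10⁻¹⁹)(0.014)) ≈ 27 m.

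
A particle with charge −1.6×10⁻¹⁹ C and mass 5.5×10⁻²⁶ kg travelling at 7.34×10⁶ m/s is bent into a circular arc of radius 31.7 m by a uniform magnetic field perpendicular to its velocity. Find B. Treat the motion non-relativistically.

From |q|vB = mv²/r, B = mv/(|q|r).
B = (5.5×10⁻²⁶)(7.34×10⁶)/((1.6×10⁻¹⁹)(31.7)) ≈ 0.0796 T.

B ≈ 0.0796 T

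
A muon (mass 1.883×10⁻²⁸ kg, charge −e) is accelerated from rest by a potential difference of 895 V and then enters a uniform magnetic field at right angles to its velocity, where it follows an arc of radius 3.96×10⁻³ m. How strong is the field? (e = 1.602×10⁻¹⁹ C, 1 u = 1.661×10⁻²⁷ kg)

B ≈ 0.366 T

v = √(2|q|V/m) = √(2·1.602×10⁻¹⁹·895/1.883×10⁻²⁸) ≈ 1.234×10⁶ m/s.
B = mv/(|q|r) = (1.883×10⁻²⁸)(1.234×10⁶)/((1.602×10⁻¹⁹)(3.96×10⁻³)) ≈ 0.366 T.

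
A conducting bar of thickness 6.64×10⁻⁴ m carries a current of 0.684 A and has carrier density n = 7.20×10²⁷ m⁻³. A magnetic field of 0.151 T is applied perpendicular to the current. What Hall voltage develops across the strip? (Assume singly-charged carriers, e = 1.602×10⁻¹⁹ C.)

V_H = IB/(n e t).
V_H = (0.684)(0.151)/((7.20×10²⁷)(1.602×10⁻¹⁹)(6.64×10⁻⁴)) ≈ 1.35×10⁻⁷ V.

V_H ≈ 1.35×10⁻⁷ V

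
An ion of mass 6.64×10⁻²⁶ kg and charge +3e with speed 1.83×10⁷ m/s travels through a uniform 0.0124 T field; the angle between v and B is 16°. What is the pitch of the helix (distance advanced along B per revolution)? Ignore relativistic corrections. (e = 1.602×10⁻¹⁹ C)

p ≈ 1230 m

v∥ = v cosθ = 1.83×10⁷·cos16° ≈ 1.759×10⁷ m/s.
T = 2πm/(|q|B) = 2π(6.64×10⁻²⁶)/((4.806×10⁻¹⁹)(0.0124)) ≈ 7.001×10⁻⁵ s.
pitch = v∥ T = (1.759×10⁷)(7.001×10⁻⁵) ≈ 1230 m.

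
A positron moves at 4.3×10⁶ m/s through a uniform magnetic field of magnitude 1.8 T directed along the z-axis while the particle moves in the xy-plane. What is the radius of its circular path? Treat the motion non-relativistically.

The magnetic force provides the centripetal force: |q|vB = mv²/r.
r = mv/(|q|B) = (9.109×10⁻³¹)(4.3×10⁶)/((1.602×10⁻¹⁹)(1.8)) ≈ 1.4×10⁻⁵ m.

r ≈ 1.4×10⁻⁵ m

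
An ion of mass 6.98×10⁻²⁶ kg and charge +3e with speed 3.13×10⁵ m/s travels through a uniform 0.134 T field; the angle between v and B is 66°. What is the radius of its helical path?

v⊥ = v sinθ = 3.13×10⁵·sin66° ≈ 2.859×10⁵ m/s.
r = m v⊥/(|q|B) = (6.98×10⁻²⁶)(2.859×10⁵)/((4.806×10⁻¹⁹)(0.134)) ≈ 0.310 m.

r ≈ 0.310 m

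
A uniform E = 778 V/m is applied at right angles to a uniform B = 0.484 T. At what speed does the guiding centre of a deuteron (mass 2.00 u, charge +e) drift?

In crossed fields the guiding centre drifts at v_d = |E×B|/B² = E/B, independent of charge and mass.
v_d = 778/0.484 = 1610 m/s.

v_d ≈ 1610 m/s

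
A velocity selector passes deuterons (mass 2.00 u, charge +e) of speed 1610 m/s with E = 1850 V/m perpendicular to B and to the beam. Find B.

B = 1.15 T

Balance of forces in the selector: qE = qvB ⇒ B = E/v.
B = 1850/1610 = 1.15 T.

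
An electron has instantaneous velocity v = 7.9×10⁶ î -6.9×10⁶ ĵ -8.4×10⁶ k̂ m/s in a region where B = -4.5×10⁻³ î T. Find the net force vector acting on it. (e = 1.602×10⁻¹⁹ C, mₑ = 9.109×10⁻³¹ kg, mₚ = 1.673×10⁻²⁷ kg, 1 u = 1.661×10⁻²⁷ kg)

F ≈ (0, -6.06×10⁻¹⁵, 4.97×10⁻¹⁵) N

v×B = (0, 3.78×10⁴, -3.10×10⁴) N/C.
F = q v×B = (−1.602×10⁻¹⁹ C)·(0, 3.78×10⁴, -3.10×10⁴) = (0, -6.06×10⁻¹⁵, 4.97×10⁻¹⁵) N.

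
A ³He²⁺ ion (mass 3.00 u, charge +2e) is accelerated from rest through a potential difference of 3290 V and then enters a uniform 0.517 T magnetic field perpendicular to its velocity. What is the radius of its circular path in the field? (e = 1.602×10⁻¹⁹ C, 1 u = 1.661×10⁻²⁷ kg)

Acceleration: |q|V = ½mv² ⇒ v = √(2|q|V/m) = √(2·3.204×10⁻¹⁹·3290/4.983×10⁻²⁷) ≈ 6.504×10⁵ m/s.
In the field: r = mv/(|q|B) = (4.983×10⁻²⁷)(6.504×10⁵)/((3.204×10⁻¹⁹)(0.517)) ≈ 0.0196 m.

r ≈ 0.0196 m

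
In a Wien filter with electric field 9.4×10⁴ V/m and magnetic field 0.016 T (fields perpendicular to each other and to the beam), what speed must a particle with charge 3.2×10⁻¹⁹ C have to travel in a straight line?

v = 5.9×10⁶ m/s

Zero net Lorentz force requires |qE| = |q v×B|, i.e. E = vB.
v = E/B = 9.4×10⁴/0.016 = 5.9×10⁶ m/s.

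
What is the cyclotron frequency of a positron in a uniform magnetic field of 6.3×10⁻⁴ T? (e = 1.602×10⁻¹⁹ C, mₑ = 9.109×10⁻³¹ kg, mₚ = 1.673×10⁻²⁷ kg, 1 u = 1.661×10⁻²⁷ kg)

f = |q|B/(2πm).
f = (1.602×10⁻¹⁹)(6.3×10⁻⁴)/(2π·9.109×10⁻³¹) ≈ 1.8×10⁷ Hz.

f ≈ 1.8×10⁷ Hz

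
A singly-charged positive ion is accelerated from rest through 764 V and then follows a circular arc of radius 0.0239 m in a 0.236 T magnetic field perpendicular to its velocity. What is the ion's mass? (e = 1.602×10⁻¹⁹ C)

Combine |q|V = ½mv² and r = mv/(|q|B): eliminate v to get m = qB²r²/(2V).
m = (1.602×10⁻¹⁹)(0.236)²(0.0239)²/(2·764) ≈ 3.34×10⁻²⁷ kg.

m ≈ 3.34×10⁻²⁷ kg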